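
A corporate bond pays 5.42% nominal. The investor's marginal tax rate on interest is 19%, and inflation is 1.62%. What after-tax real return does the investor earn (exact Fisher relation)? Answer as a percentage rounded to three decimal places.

After-tax nominal return = 5.42% × (1 − 0.19) = 4.3902%.
1 + r = 1.043902 / 1.01620 = 1.027260
After-tax real rate = 1.027260 − 1 → 2.726%.

2.726%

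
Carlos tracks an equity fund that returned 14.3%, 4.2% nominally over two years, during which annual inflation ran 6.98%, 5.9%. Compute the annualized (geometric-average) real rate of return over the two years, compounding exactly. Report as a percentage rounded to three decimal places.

2.532%

Nominal growth factor = 1.1430 × 1.0420 = 1.19100600
Price-level growth factor = 1.0698 × 1.0590 = 1.13291820
Real growth factor = 1.19100600 / 1.13291820 = 1.05127272
Annualized real rate = 1.05127272^(1/2) − 1 = 2.5316% → 2.532%.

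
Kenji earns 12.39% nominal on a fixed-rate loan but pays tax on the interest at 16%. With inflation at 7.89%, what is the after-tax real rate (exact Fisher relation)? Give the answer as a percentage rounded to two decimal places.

After-tax nominal return = 12.39% × (1 − 0.16) = 10.4076%.
1 + r = 1.104076 / 1.07890 = 1.023335
After-tax real rate = 1.023335 − 1 → 2.33%.

2.33%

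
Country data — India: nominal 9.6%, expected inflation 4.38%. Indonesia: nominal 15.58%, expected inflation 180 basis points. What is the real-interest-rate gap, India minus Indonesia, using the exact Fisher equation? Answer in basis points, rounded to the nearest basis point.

-854 basis points

India: (1 + 0.0960)/(1 + 0.0438) − 1 = 5.0010%
Indonesia: (1 + 0.1558)/(1 + 0.0180) − 1 = 13.5363%
Differential = 5.0010% − 13.5363% = -8.5354% → -854 basis points.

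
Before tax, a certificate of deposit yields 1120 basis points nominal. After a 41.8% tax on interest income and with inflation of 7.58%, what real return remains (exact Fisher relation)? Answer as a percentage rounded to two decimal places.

After-tax nominal return = 11.2% × (1 − 0.418) = 6.5184%.
1 + r = 1.065184 / 1.07580 = 0.990132
After-tax real rate = 0.990132 − 1 → -0.99%.

-0.99%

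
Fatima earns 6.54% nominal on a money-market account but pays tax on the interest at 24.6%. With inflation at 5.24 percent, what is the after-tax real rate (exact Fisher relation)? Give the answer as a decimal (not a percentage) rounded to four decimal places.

After-tax nominal return = 6.54% × (1 − 0.246) = 4.93116%.
1 + r = 1.0493116 / 1.05240 = 0.997065
After-tax real rate = 0.997065 − 1 → -0.0029.

-0.0029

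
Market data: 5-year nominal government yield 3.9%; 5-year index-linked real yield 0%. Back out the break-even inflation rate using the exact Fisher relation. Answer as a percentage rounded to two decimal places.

3.90%

(1 + π) = (1 + i)/(1 + r) = 1.03900 / 1.00000 = 1.039000
Break-even inflation = 1.039000 − 1 → 3.90%.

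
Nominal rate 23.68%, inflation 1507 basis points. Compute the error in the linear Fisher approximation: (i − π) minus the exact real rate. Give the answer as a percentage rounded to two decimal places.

Approximate: r ≈ 23.680% − 15.070% = 8.6100%
Exact: (1 + 0.2368)/(1 + 0.1507) − 1 = 7.4824%
Error = 8.6100% − 7.4824% = 1.1276% → 1.13%.

1.13%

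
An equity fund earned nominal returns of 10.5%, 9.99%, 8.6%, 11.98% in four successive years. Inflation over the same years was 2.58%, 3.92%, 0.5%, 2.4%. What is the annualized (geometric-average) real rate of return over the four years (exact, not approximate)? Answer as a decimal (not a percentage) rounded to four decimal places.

Nominal growth factor = 1.1050 × 1.0999 × 1.0860 × 1.1198 = 1.47803857
Price-level growth factor = 1.0258 × 1.0392 × 1.0050 × 1.0240 = 1.09705361
Real growth factor = 1.47803857 / 1.09705361 = 1.34728017
Annualized real rate = 1.34728017^(1/4) − 1 = 7.7369% → 0.0774.

0.0774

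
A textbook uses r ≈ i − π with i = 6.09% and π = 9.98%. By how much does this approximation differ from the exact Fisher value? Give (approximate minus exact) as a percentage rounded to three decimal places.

Approximate: r ≈ 6.090% − 9.980% = -3.8900%
Exact: (1 + 0.0609)/(1 + 0.0998) − 1 = -3.5370%
Error = -3.8900% − (-3.5370%) = -0.3530% → -0.353%.

-0.353%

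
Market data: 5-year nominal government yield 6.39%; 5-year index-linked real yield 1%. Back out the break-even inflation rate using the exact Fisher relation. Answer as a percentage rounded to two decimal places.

(1 + π) = (1 + i)/(1 + r) = 1.06390 / 1.01000 = 1.053366
Break-even inflation = 1.053366 − 1 → 5.34%.

5.34%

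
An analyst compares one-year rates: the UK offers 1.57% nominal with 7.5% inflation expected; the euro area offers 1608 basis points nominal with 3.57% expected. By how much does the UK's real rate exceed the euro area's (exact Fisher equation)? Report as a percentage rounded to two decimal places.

The UK: (1 + 0.0157)/(1 + 0.0750) − 1 = -5.5163%
The euro area: (1 + 0.1608)/(1 + 0.0357) − 1 = 12.0788%
Differential = -5.5163% − 12.0788% = -17.5951% → -17.60%.

-17.60%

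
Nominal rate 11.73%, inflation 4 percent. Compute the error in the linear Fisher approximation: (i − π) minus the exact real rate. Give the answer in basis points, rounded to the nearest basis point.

Approximate: r ≈ 11.730% − 4.000% = 7.7300%
Exact: (1 + 0.1173)/(1 + 0.0400) − 1 = 7.4327%
Error = 7.7300% − 7.4327% = 0.2973% → 30 basis points.

30 basis points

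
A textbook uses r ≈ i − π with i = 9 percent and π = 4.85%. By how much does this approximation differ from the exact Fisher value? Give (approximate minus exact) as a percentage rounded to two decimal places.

0.19%

Approximate: r ≈ 9.000% − 4.850% = 4.1500%
Exact: (1 + 0.0900)/(1 + 0.0485) − 1 = 3.9580%
Error = 4.1500% − 3.9580% = 0.1920% → 0.19%.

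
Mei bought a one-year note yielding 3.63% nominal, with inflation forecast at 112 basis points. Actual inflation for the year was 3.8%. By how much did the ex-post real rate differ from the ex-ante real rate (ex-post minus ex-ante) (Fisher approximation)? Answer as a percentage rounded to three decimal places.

-2.680%

Ex-ante: 3.63% − 1.12% = 2.510%
Ex-post: 3.63% − 3.8% = -0.170%
Difference (ex-post − ex-ante) = -2.6800% → -2.680%.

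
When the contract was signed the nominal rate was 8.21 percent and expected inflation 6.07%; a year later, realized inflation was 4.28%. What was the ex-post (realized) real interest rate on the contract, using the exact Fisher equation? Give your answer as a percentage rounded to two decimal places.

3.77%

Ex-post: (1 + 0.0821)/(1 + 0.0428) − 1 = 3.7687%
So the realized real rate is 3.77%.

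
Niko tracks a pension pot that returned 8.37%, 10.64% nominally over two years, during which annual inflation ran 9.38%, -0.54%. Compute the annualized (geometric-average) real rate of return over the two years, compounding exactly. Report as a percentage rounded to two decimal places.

4.98%

Nominal growth factor = 1.0837 × 1.1064 = 1.19900568
Price-level growth factor = 1.0938 × 0.9946 = 1.08789348
Real growth factor = 1.19900568 / 1.08789348 = 1.10213518
Annualized real rate = 1.10213518^(1/2) − 1 = 4.9826% → 4.98%.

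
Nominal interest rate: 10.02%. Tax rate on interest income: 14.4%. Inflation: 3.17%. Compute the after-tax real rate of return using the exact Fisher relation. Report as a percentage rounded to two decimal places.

5.24%

After-tax nominal return = 10.02% × (1 − 0.144) = 8.57712%.
1 + r = 1.0857712 / 1.03170 = 1.052410
After-tax real rate = 1.052410 − 1 → 5.24%.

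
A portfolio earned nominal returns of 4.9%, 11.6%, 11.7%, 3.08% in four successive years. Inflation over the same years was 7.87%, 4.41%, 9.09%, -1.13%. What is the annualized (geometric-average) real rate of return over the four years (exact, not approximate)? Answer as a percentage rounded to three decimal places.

2.635%

Compound the nominal returns: 1.0490 × 1.1160 × 1.1170 × 1.0308 = 1.34792977.
Compound inflation: 1.0787 × 1.0441 × 1.0909 × 0.9887 = 1.21476494.
Deflate: 1.34792977 / 1.21476494 = 1.10962189.
Annualized real rate = 1.10962189^(1/4) − 1 = 2.6346% → 2.635%.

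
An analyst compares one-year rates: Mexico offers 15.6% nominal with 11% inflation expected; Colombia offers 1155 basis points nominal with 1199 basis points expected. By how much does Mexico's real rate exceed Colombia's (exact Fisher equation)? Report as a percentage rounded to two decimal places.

Mexico: (1 + 0.1560)/(1 + 0.1100) − 1 = 4.1441%
Colombia: (1 + 0.1155)/(1 + 0.1199) − 1 = -0.3929%
Differential = 4.1441% − (-0.3929%) = 4.5370% → 4.54%.

4.54%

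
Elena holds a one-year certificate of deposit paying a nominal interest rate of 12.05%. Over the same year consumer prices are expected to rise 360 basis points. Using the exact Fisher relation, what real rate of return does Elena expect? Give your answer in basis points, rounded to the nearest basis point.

By the Fisher relation, 1 + r = (1 + i)/(1 + π).
1 + r = 1.12050 / 1.03600 = 1.081564
r = 1.081564 − 1 = 8.1564%, i.e. 816 basis points.

816 basis points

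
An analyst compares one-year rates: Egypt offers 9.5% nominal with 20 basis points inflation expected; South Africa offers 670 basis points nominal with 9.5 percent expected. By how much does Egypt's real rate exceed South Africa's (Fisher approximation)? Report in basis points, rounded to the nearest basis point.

Egypt: 9.5% − 0.2% = 9.300%
South Africa: 6.7% − 9.5% = -2.800%
Differential = 12.100% → 1210 basis points.

1210 basis points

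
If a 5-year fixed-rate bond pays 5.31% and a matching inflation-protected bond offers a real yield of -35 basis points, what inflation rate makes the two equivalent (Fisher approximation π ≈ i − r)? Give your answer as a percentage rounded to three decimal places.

π ≈ i − r = 5.31% − (-0.35%) → 5.660%.

5.660%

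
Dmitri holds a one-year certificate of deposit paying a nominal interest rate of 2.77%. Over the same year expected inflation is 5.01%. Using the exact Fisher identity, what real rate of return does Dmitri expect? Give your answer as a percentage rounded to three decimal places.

By the Fisher identity, 1 + r = (1 + i)/(1 + π).
1 + r = 1.02770 / 1.05010 = 0.978669
r = 0.978669 − 1 = -2.1331%, i.e. -2.133%.

-2.133%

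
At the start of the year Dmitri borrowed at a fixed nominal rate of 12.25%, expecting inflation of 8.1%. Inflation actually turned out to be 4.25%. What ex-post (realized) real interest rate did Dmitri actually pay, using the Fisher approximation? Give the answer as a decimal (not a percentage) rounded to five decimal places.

Ex-post: 12.25% − 4.25% = 8.000%
So the realized real rate is 0.08000.

0.08000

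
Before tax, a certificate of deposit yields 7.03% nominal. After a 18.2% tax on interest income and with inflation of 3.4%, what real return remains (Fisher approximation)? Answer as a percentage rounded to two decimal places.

After-tax nominal return = 7.03% × (1 − 0.182) = 5.75054%.
r ≈ 5.75054% − 3.4% → 2.35%.

2.35%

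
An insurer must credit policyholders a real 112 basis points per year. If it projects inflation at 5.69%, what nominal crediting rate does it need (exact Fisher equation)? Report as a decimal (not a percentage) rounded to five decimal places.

(1 + i) = (1 + r)(1 + π) = 1.01120 × 1.05690 = 1.06873728
i = 1.06873728 − 1, so the required nominal rate is 0.06874.

0.06874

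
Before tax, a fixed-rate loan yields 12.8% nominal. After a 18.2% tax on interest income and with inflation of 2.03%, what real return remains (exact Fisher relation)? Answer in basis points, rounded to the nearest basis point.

827 basis points

After-tax nominal return = 12.8% × (1 − 0.182) = 10.4704%.
1 + r = 1.104704 / 1.02030 = 1.082725
After-tax real rate = 1.082725 − 1 → 827 basis points.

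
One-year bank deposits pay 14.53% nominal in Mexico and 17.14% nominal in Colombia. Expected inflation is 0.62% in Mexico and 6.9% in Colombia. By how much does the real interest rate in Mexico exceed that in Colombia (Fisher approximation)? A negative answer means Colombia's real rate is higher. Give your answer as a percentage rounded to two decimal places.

3.67%

Mexico: 14.53% − 0.62% = 13.910%
Colombia: 17.14% − 6.9% = 10.240%
Differential = 3.670% → 3.67%.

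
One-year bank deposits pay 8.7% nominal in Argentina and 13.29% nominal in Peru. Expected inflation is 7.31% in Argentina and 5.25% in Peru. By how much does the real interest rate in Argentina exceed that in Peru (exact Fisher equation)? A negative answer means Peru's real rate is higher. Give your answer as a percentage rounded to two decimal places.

Argentina: (1 + 0.0870)/(1 + 0.0731) − 1 = 1.2953%
Peru: (1 + 0.1329)/(1 + 0.0525) − 1 = 7.6390%
Differential = 1.2953% − 7.6390% = -6.3436% → -6.34%.

-6.34%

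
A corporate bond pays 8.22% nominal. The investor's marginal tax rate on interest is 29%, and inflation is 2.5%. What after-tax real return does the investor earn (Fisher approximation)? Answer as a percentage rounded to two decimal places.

After-tax nominal return = 8.22% × (1 − 0.29) = 5.8362%.
r ≈ 5.8362% − 2.5% → 3.34%.

3.34%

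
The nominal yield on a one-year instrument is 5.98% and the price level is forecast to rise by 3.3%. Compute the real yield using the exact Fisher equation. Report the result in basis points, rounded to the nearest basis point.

By the Fisher identity, 1 + r = (1 + i)/(1 + π).
1 + r = 1.05980 / 1.03300 = 1.025944
r = 1.025944 − 1 = 2.5944%, i.e. 259 basis points.

259 basis points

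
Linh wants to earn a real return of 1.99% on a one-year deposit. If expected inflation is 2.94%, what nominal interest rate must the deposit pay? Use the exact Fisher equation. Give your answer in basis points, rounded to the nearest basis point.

499 basis points

(1 + i) = (1 + r)(1 + π) = 1.01990 × 1.02940 = 1.04988506
i = 1.04988506 − 1, so the required nominal rate is 499 basis points.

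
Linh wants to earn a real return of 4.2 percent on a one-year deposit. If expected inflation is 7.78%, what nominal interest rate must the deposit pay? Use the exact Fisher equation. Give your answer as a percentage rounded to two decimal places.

12.31%

(1 + i) = (1 + r)(1 + π) = 1.04200 × 1.07780 = 1.1230676
i = 1.1230676 − 1, so the required nominal rate is 12.31%.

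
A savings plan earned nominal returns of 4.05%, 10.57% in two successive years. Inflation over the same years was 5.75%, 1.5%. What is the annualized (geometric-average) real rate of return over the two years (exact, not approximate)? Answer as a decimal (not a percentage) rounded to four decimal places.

Nominal growth factor = 1.0405 × 1.1057 = 1.15048085
Price-level growth factor = 1.0575 × 1.0150 = 1.07336250
Real growth factor = 1.15048085 / 1.07336250 = 1.07184744
Annualized real rate = 1.07184744^(1/2) − 1 = 3.5301% → 0.0353.

0.0353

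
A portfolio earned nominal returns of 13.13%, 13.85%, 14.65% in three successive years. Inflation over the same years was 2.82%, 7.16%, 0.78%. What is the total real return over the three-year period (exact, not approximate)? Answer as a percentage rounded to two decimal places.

Compound the nominal returns: 1.1313 × 1.1385 × 1.1465 = 1.476675.
Compound inflation: 1.0282 × 1.0716 × 1.0078 = 1.110413.
Deflate: 1.476675 / 1.110413 = 1.329843.
Total real return = 1.329843 − 1 → 32.98%.

32.98%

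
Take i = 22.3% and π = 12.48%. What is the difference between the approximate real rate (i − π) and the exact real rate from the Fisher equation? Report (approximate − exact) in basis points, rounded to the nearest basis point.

109 basis points

Approximate: r ≈ 22.300% − 12.480% = 9.8200%
Exact: (1 + 0.2230)/(1 + 0.1248) − 1 = 8.7304%
Error = 9.8200% − 8.7304% = 1.0896% → 109 basis points.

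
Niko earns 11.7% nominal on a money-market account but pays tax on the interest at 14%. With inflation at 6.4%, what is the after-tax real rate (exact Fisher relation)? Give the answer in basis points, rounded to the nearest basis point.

344 basis points

After-tax nominal return = 11.7% × (1 − 0.14) = 10.0620%.
1 + r = 1.10062 / 1.06400 = 1.034417
After-tax real rate = 1.034417 − 1 → 344 basis points.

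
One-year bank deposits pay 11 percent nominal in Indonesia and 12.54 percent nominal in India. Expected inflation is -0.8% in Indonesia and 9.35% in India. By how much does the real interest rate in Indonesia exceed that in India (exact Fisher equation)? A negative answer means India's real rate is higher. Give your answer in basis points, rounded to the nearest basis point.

898 basis points

Indonesia: (1 + 0.1100)/(1 − 0.0080) − 1 = 11.8952%
India: (1 + 0.1254)/(1 + 0.0935) − 1 = 2.9172%
Differential = 11.8952% − 2.9172% = 8.9779% → 898 basis points.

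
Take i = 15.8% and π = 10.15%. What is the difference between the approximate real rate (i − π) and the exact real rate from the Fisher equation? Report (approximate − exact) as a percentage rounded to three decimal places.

0.521%

Approximate: r ≈ 15.800% − 10.150% = 5.6500%
Exact: (1 + 0.1580)/(1 + 0.1015) − 1 = 5.1294%
Error = 5.6500% − 5.1294% = 0.5206% → 0.521%.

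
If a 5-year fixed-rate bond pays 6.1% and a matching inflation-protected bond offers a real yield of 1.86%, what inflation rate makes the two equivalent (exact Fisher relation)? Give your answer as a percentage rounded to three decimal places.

(1 + π) = (1 + i)/(1 + r) = 1.06100 / 1.01860 = 1.041626
Break-even inflation = 1.041626 − 1 → 4.163%.

4.163%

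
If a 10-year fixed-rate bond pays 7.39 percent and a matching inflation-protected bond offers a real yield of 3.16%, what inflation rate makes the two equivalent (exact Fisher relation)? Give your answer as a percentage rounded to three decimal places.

(1 + π) = (1 + i)/(1 + r) = 1.07390 / 1.03160 = 1.041004
Break-even inflation = 1.041004 − 1 → 4.100%.

4.100%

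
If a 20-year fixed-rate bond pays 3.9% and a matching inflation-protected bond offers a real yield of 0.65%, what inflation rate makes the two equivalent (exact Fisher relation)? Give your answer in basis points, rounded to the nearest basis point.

323 basis points

(1 + π) = (1 + i)/(1 + r) = 1.03900 / 1.00650 = 1.032290
Break-even inflation = 1.032290 − 1 → 323 basis points.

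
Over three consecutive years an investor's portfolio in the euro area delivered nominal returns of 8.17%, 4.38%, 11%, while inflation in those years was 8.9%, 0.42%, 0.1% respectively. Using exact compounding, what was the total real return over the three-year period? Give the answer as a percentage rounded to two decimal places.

Compound the nominal returns: 1.0817 × 1.0438 × 1.1100 = 1.253277.
Compound inflation: 1.0890 × 1.0042 × 1.0010 = 1.094667.
Deflate: 1.253277 / 1.094667 = 1.144893.
Total real return = 1.144893 − 1 → 14.49%.

14.49%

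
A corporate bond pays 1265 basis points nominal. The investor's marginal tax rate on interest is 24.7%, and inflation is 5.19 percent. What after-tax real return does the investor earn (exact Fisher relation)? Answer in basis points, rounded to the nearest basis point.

After-tax nominal return = 12.65% × (1 − 0.247) = 9.52545%.
1 + r = 1.0952545 / 1.05190 = 1.041215
After-tax real rate = 1.041215 − 1 → 412 basis points.

412 basis points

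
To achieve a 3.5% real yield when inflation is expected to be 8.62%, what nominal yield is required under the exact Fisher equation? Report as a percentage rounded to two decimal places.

(1 + i) = (1 + r)(1 + π) = 1.03500 × 1.08620 = 1.124217
i = 1.124217 − 1, so the required nominal rate is 12.42%.

12.42%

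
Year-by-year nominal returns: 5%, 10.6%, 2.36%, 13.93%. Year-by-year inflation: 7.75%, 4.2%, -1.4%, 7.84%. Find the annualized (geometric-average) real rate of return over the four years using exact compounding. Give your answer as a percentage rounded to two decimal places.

3.20%

Compound the nominal returns: 1.0500 × 1.1060 × 1.0236 × 1.1393 = 1.35429352.
Compound inflation: 1.0775 × 1.0420 × 0.9860 × 1.0784 = 1.19382809.
Deflate: 1.35429352 / 1.19382809 = 1.13441251.
Annualized real rate = 1.13441251^(1/4) − 1 = 3.2031% → 3.20%.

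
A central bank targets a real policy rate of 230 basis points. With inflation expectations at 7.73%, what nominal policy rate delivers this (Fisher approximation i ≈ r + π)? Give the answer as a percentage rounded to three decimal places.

i ≈ r + π = 2.3% + 7.73% = 10.030%.

10.030%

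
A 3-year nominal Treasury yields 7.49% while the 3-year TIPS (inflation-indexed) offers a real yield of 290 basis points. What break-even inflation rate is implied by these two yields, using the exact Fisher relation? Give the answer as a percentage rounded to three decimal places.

(1 + π) = (1 + i)/(1 + r) = 1.07490 / 1.02900 = 1.044606
Break-even inflation = 1.044606 − 1 → 4.461%.

4.461%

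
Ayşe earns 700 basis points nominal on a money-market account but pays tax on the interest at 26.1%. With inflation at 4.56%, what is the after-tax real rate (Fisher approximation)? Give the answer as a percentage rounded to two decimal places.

After-tax nominal return = 7% × (1 − 0.261) = 5.1730%.
r ≈ 5.1730% − 4.56% → 0.61%.

0.61%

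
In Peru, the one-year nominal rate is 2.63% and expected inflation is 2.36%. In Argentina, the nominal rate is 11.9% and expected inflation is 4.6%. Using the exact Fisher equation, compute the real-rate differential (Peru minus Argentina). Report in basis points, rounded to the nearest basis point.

Peru: (1 + 0.0263)/(1 + 0.0236) − 1 = 0.2638%
Argentina: (1 + 0.1190)/(1 + 0.0460) − 1 = 6.9790%
Differential = 0.2638% − 6.9790% = -6.7152% → -672 basis points.

-672 basis points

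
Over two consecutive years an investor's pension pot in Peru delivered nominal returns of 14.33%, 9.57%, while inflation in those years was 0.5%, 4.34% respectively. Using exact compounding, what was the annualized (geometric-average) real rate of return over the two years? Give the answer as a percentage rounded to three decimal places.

Nominal growth factor = 1.1433 × 1.0957 = 1.25271381
Price-level growth factor = 1.0050 × 1.0434 = 1.04861700
Real growth factor = 1.25271381 / 1.04861700 = 1.19463428
Annualized real rate = 1.19463428^(1/2) − 1 = 9.2993% → 9.299%.

9.299%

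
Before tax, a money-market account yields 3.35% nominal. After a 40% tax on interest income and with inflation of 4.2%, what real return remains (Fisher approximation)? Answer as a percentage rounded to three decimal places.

After-tax nominal return = 3.35% × (1 − 0.4) = 2.0100%.
r ≈ 2.0100% − 4.2% → -2.190%.

-2.190%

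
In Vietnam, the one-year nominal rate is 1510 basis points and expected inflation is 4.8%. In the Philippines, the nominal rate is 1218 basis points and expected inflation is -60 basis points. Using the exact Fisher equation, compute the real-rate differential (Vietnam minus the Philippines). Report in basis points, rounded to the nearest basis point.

-303 basis points

Vietnam: (1 + 0.1510)/(1 + 0.0480) − 1 = 9.8282%
The Philippines: (1 + 0.1218)/(1 − 0.0060) − 1 = 12.8571%
Differential = 9.8282% − 12.8571% = -3.0289% → -303 basis points.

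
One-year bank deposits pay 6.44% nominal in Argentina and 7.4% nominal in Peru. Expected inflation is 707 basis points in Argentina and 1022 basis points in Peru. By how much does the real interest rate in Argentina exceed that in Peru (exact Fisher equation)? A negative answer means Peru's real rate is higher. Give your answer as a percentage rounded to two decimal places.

1.97%

Argentina: (1 + 0.0644)/(1 + 0.0707) − 1 = -0.5884%
Peru: (1 + 0.0740)/(1 + 0.1022) − 1 = -2.5585%
Differential = -0.5884% − (-2.5585%) = 1.9701% → 1.97%.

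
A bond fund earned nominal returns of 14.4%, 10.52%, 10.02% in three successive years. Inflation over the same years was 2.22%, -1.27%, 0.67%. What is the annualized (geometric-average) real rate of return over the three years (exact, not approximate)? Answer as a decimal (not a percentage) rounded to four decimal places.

Compound the nominal returns: 1.1440 × 1.1052 × 1.1002 = 1.39103655.
Compound inflation: 1.0222 × 0.9873 × 1.0067 = 1.01597982.
Deflate: 1.39103655 / 1.01597982 = 1.36915766.
Annualized real rate = 1.36915766^(1/3) − 1 = 11.0413% → 0.1104.

0.1104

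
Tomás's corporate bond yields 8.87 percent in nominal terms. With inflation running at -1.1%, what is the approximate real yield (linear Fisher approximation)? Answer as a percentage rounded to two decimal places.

9.97%

r ≈ i − π = 8.87% − (-1.1%) = 9.97%.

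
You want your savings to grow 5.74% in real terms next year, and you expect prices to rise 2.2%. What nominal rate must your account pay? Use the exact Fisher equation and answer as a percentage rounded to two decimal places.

8.07%

(1 + i) = (1 + r)(1 + π) = 1.05740 × 1.02200 = 1.0806628
i = 1.0806628 − 1, so the required nominal rate is 8.07%.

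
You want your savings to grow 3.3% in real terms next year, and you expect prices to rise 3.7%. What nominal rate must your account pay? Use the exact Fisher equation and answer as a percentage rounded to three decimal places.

7.122%

(1 + i) = (1 + r)(1 + π) = 1.03300 × 1.03700 = 1.071221
i = 1.071221 − 1, so the required nominal rate is 7.122%.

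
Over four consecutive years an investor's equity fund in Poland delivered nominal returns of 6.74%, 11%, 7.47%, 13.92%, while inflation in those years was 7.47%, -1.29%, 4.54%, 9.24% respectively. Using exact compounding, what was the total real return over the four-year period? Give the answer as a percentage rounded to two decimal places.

19.74%

Nominal growth factor = 1.0674 × 1.1100 × 1.0747 × 1.1392 = 1.450566
Price-level growth factor = 1.0747 × 0.9871 × 1.0454 × 1.0924 = 1.211470
Real growth factor = 1.450566 / 1.211470 = 1.197360
Total real return = 1.197360 − 1 → 19.74%.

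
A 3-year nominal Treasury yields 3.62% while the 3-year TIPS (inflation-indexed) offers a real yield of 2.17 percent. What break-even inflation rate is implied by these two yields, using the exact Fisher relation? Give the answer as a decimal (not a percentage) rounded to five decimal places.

(1 + π) = (1 + i)/(1 + r) = 1.03620 / 1.02170 = 1.014192
Break-even inflation = 1.014192 − 1 → 0.01419.

0.01419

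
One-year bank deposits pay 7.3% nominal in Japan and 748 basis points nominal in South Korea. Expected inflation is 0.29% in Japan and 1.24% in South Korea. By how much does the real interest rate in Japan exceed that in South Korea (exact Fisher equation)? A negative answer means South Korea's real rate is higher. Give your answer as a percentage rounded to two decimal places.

Japan: (1 + 0.0730)/(1 + 0.0029) − 1 = 6.9897%
South Korea: (1 + 0.0748)/(1 + 0.0124) − 1 = 6.1636%
Differential = 6.9897% − 6.1636% = 0.8262% → 0.83%.

0.83%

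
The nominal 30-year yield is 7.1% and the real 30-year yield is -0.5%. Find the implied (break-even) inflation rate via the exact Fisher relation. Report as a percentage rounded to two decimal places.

(1 + π) = (1 + i)/(1 + r) = 1.07100 / 0.99500 = 1.076382
Break-even inflation = 1.076382 − 1 → 7.64%.

7.64%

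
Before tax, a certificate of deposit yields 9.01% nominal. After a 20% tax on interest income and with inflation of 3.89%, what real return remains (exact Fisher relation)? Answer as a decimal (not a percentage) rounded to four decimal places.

After-tax nominal return = 9.01% × (1 − 0.2) = 7.2080%.
1 + r = 1.07208 / 1.03890 = 1.031938
After-tax real rate = 1.031938 − 1 → 0.0319.

0.0319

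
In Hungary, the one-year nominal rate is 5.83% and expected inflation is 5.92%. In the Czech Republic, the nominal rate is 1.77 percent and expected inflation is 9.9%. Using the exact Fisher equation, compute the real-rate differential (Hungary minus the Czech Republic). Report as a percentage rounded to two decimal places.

Hungary: (1 + 0.0583)/(1 + 0.0592) − 1 = -0.0850%
The Czech Republic: (1 + 0.0177)/(1 + 0.0990) − 1 = -7.3976%
Differential = -0.0850% − (-7.3976%) = 7.3127% → 7.31%.

7.31%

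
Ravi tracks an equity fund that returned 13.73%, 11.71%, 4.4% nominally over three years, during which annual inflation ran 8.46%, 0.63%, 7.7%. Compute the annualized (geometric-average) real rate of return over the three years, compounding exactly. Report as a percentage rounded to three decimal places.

Nominal growth factor = 1.1373 × 1.1171 × 1.0440 = 1.32637885
Price-level growth factor = 1.0846 × 1.0063 × 1.0770 = 1.17547332
Real growth factor = 1.32637885 / 1.17547332 = 1.12837853
Annualized real rate = 1.12837853^(1/3) − 1 = 4.1082% → 4.108%.

4.108%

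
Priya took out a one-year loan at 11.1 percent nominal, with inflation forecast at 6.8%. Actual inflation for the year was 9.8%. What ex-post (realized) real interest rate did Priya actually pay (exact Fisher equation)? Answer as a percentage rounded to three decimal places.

1.184%

Ex-post: (1 + 0.1110)/(1 + 0.0980) − 1 = 1.1840%
So the realized real rate is 1.184%.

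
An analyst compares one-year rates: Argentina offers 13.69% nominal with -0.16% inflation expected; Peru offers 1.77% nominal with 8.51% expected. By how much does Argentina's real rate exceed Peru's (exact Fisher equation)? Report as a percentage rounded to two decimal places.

20.08%

Argentina: (1 + 0.1369)/(1 − 0.0016) − 1 = 13.8722%
Peru: (1 + 0.0177)/(1 + 0.0851) − 1 = -6.2114%
Differential = 13.8722% − (-6.2114%) = 20.0836% → 20.08%.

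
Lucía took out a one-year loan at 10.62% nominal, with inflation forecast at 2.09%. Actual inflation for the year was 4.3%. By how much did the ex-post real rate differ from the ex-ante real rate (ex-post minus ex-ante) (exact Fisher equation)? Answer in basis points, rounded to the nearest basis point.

-230 basis points

Ex-ante: (1 + 0.1062)/(1 + 0.0209) − 1 = 8.3554%
Ex-post: (1 + 0.1062)/(1 + 0.0430) − 1 = 6.0594%
Difference (ex-post − ex-ante) = -2.2959% → -230 basis points.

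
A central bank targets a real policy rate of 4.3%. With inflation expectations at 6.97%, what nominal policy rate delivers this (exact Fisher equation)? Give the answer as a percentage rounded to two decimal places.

(1 + i) = (1 + r)(1 + π) = 1.04300 × 1.06970 = 1.1156971
i = 1.1156971 − 1, so the required nominal rate is 11.57%.

11.57%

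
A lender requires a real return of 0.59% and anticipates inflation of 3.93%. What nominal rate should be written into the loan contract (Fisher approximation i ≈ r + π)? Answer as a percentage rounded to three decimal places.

i ≈ r + π = 0.59% + 3.93% = 4.520%.

4.520%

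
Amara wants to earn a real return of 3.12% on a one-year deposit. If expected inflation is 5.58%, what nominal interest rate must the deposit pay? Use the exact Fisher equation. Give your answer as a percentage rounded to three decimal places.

8.874%

(1 + i) = (1 + r)(1 + π) = 1.03120 × 1.05580 = 1.08874096
i = 1.08874096 − 1, so the required nominal rate is 8.874%.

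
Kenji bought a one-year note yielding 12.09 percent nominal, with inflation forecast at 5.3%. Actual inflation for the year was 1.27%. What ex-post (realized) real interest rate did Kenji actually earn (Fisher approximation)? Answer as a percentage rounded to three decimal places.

10.820%

Ex-post: 12.09% − 1.27% = 10.820%
So the realized real rate is 10.820%.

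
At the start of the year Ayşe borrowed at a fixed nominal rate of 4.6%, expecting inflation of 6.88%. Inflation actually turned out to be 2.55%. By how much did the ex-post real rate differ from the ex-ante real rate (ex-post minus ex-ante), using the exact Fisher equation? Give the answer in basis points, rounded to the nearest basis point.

Ex-ante: (1 + 0.0460)/(1 + 0.0688) − 1 = -2.1332%
Ex-post: (1 + 0.0460)/(1 + 0.0255) − 1 = 1.9990%
Difference (ex-post − ex-ante) = 4.1323% → 413 basis points.

413 basis points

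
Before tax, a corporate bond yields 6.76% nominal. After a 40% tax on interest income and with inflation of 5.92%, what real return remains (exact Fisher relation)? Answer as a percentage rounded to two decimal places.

-1.76%

After-tax nominal return = 6.76% × (1 − 0.4) = 4.0560%.
1 + r = 1.04056 / 1.05920 = 0.982402
After-tax real rate = 0.982402 − 1 → -1.76%.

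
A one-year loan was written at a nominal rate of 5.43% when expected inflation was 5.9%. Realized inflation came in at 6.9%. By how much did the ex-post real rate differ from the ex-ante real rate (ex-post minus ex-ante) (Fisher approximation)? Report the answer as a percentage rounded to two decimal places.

-1.00%

Ex-ante: 5.43% − 5.9% = -0.470%
Ex-post: 5.43% − 6.9% = -1.470%
Difference (ex-post − ex-ante) = -1.0000% → -1.00%.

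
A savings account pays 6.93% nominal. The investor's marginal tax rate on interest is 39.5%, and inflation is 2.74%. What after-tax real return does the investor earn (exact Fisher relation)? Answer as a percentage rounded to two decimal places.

After-tax nominal return = 6.93% × (1 − 0.395) = 4.19265%.
1 + r = 1.0419265 / 1.02740 = 1.014139
After-tax real rate = 1.014139 − 1 → 1.41%.

1.41%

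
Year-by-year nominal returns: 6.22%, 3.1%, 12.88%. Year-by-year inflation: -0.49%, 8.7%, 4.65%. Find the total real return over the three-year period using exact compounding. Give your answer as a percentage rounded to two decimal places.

Nominal growth factor = 1.0622 × 1.0310 × 1.1288 = 1.236181
Price-level growth factor = 0.9951 × 1.0870 × 1.0465 = 1.131972
Real growth factor = 1.236181 / 1.131972 = 1.092060
Total real return = 1.092060 − 1 → 9.21%.

9.21%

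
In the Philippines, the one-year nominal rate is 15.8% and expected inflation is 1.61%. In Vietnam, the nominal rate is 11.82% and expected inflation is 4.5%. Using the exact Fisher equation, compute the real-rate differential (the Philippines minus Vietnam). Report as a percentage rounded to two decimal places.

The Philippines: (1 + 0.1580)/(1 + 0.0161) − 1 = 13.9652%
Vietnam: (1 + 0.1182)/(1 + 0.0450) − 1 = 7.0048%
Differential = 13.9652% − 7.0048% = 6.9604% → 6.96%.

6.96%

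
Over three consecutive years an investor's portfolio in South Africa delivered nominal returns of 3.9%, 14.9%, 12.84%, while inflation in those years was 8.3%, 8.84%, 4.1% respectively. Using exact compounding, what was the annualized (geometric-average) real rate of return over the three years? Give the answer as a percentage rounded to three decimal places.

3.160%

Compound the nominal returns: 1.0390 × 1.1490 × 1.1284 = 1.34709633.
Compound inflation: 1.0830 × 1.0884 × 1.0410 = 1.22706543.
Deflate: 1.34709633 / 1.22706543 = 1.09781948.
Annualized real rate = 1.09781948^(1/3) − 1 = 3.1598% → 3.160%.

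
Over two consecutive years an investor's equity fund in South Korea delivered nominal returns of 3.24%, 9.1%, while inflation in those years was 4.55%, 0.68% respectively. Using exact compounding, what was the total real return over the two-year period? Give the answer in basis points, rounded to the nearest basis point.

701 basis points

Compound the nominal returns: 1.0324 × 1.0910 = 1.126348.
Compound inflation: 1.0455 × 1.0068 = 1.052609.
Deflate: 1.126348 / 1.052609 = 1.070054.
Total real return = 1.070054 − 1 → 701 basis points.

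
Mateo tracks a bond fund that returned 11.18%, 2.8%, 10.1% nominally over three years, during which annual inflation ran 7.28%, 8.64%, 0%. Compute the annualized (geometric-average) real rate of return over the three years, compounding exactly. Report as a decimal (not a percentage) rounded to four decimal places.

0.0259

Nominal growth factor = 1.1118 × 1.0280 × 1.1010 = 1.25836637
Price-level growth factor = 1.0728 × 1.0864 × 1.0000 = 1.16548992
Real growth factor = 1.25836637 / 1.16548992 = 1.07968876
Annualized real rate = 1.07968876^(1/3) − 1 = 2.5887% → 0.0259.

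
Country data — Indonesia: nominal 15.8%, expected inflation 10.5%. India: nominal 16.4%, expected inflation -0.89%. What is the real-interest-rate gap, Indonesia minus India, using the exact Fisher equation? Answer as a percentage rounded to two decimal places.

Indonesia: (1 + 0.1580)/(1 + 0.1050) − 1 = 4.7964%
India: (1 + 0.1640)/(1 − 0.0089) − 1 = 17.4453%
Differential = 4.7964% − 17.4453% = -12.6489% → -12.65%.

-12.65%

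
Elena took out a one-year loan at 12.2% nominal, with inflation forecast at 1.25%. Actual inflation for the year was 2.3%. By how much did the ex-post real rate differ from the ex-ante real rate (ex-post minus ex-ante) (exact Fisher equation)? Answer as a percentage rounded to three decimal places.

-1.137%

Ex-ante: (1 + 0.1220)/(1 + 0.0125) − 1 = 10.8148%
Ex-post: (1 + 0.1220)/(1 + 0.0230) − 1 = 9.6774%
Difference (ex-post − ex-ante) = -1.1374% → -1.137%.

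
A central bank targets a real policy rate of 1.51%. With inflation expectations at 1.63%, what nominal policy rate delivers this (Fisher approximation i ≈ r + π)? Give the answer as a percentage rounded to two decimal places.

i ≈ r + π = 1.51% + 1.63% = 3.14%.

3.14%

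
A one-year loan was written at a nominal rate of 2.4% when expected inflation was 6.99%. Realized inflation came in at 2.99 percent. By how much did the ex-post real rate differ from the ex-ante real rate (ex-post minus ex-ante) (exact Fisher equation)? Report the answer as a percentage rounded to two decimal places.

3.72%

Ex-ante: (1 + 0.0240)/(1 + 0.0699) − 1 = -4.2901%
Ex-post: (1 + 0.0240)/(1 + 0.0299) − 1 = -0.5729%
Difference (ex-post − ex-ante) = 3.7172% → 3.72%.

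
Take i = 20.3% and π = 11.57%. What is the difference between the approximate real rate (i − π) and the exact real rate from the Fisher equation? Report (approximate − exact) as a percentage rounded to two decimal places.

0.91%

Approximate: r ≈ 20.300% − 11.570% = 8.7300%
Exact: (1 + 0.2030)/(1 + 0.1157) − 1 = 7.8247%
Error = 8.7300% − 7.8247% = 0.9053% → 0.91%.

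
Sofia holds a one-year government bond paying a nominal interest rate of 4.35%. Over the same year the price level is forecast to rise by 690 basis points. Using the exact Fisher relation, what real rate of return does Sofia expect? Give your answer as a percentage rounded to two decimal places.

-2.39%

1 + r = 1.04350 / 1.06900 = 0.976146
r = 0.976146 − 1 = -2.3854%, i.e. -2.39%.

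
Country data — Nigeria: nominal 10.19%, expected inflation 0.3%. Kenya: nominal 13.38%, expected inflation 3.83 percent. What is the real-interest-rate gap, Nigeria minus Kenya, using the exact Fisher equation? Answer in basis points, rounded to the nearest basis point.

Nigeria: (1 + 0.1019)/(1 + 0.0030) − 1 = 9.8604%
Kenya: (1 + 0.1338)/(1 + 0.0383) − 1 = 9.1977%
Differential = 9.8604% − 9.1977% = 0.6627% → 66 basis points.

66 basis points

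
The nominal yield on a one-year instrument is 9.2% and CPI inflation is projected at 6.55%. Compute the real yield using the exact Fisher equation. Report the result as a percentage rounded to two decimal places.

2.49%

By the Fisher identity, 1 + r = (1 + i)/(1 + π).
1 + r = 1.09200 / 1.06550 = 1.024871
r = 1.024871 − 1 = 2.4871%, i.e. 2.49%.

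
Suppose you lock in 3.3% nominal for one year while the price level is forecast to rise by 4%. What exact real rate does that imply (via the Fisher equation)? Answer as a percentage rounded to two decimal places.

1 + r = 1.03300 / 1.04000 = 0.993269
r = 0.993269 − 1 = -0.6731%, i.e. -0.67%.

-0.67%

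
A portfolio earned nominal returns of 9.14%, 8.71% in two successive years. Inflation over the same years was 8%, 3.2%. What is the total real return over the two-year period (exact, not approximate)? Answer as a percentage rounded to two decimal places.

6.45%

Nominal growth factor = 1.0914 × 1.0871 = 1.186461
Price-level growth factor = 1.0800 × 1.0320 = 1.114560
Real growth factor = 1.186461 / 1.114560 = 1.064511
Total real return = 1.064511 − 1 → 6.45%.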